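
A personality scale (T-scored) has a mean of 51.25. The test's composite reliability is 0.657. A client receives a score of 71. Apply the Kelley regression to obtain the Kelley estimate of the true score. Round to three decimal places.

T̂ = ρX + (1 − ρ)μ
  = 0.657 × 71 + 0.343 × 51.25
  = 46.647 + 17.57875
  = 64.2258
  ≈ 64.226

64.226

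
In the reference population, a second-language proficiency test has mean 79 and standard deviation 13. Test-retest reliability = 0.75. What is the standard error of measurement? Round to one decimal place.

SEM = SD · √(1 − ρ) = 13 × √0.25 = 13 × 0.5000 = 6.500

6.5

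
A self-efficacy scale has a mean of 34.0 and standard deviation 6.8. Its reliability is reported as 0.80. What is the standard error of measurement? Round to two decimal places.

SEM = SD · √(1 − ρ) = 6.8 × √0.20 = 6.8 × 0.4472 = 3.041

3.04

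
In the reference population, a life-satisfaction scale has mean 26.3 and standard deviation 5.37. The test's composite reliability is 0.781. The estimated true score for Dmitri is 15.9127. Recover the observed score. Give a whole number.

T̂ = ρX + (1 − ρ)μ  ⇒  X = (T̂ − (1 − ρ)μ) / ρ
X = (15.9127 − 0.219 × 26.3) / 0.781 = (15.9127 − 5.7597) / 0.781 = 10.1530 / 0.781 = 13.00

13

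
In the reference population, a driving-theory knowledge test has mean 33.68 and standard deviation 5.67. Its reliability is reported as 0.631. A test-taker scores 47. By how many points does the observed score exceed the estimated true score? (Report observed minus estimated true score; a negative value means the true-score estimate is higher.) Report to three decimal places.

4.915

Regress the observed score toward the mean by the unreliability: T̂ = 0.631·47 + 0.369·33.68 = 29.657 + 12.42792 = 42.08492.
X − T̂ = 47 − 42.0849 = 4.9151 → 4.915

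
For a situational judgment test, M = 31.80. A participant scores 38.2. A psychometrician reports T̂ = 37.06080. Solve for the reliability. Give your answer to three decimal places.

0.822

T̂ = ρX + (1 − ρ)μ  ⇒  T̂ − μ = ρ(X − μ)
ρ = (T̂ − μ)/(X − μ) = (37.06080 − 31.80) / (38.2 − 31.80) = 5.26080 / 6.40 = 0.82200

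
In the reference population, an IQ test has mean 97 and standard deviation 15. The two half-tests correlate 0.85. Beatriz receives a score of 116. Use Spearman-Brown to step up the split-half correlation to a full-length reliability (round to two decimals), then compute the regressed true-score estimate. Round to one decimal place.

114.5

Spearman-Brown: ρ = 2r/(1 + r) = 2(0.85)/(1 + 0.85) = 1.700/1.85 = 0.9189 → 0.92
Kelley's formula gives T̂ = 0.92·116 + 0.08·97 = 106.72 + 7.76 = 114.48.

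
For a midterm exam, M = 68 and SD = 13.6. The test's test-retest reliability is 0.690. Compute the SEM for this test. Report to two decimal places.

SEM = SD · √(1 − ρ) = 13.6 × √0.310 = 13.6 × 0.5568 = 7.572

7.57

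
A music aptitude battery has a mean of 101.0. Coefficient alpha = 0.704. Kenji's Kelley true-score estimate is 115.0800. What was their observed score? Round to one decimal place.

T̂ = ρX + (1 − ρ)μ  ⇒  X = (T̂ − (1 − ρ)μ) / ρ
X = (115.0800 − 0.296 × 101.0) / 0.704 = (115.0800 − 29.8960) / 0.704 = 85.1840 / 0.704 = 121.000

121.0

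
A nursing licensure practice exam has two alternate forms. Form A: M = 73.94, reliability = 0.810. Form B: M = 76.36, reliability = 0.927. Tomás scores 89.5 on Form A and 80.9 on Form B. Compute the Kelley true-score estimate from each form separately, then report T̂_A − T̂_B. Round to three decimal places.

5.975

T̂_A = 0.810(89.5) + 0.190(73.94) = 86.54360
T̂_B = 0.927(80.9) + 0.073(76.36) = 80.56858
T̂_A − T̂_B = 5.97502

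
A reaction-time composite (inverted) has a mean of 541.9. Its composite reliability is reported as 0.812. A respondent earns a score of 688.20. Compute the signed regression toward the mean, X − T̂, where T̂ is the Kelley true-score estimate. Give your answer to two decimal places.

Regress the observed score toward the mean by the unreliability: T̂ = 0.812·688.20 + 0.188·541.9 = 558.81840 + 101.8772 = 660.6956.
X − T̂ = 688.20 − 660.696 = 27.504 → 27.50

27.50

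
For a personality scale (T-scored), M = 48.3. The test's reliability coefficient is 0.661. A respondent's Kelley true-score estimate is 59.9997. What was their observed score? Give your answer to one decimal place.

66.0

T̂ = ρX + (1 − ρ)μ  ⇒  X = (T̂ − (1 − ρ)μ) / ρ
X = (59.9997 − 0.339 × 48.3) / 0.661 = (59.9997 − 16.3737) / 0.661 = 43.6260 / 0.661 = 66.000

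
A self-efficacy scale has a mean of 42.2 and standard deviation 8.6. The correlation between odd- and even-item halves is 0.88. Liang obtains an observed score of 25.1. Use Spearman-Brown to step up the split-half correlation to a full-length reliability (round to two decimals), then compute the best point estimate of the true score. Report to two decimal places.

26.13

Spearman-Brown: ρ = 2r/(1 + r) = 2(0.88)/(1 + 0.88) = 1.760/1.88 = 0.9362 → 0.94
Regress the observed score toward the mean by the unreliability: T̂ = 0.94·25.1 + 0.06·42.2 = 23.594 + 2.532 = 26.126.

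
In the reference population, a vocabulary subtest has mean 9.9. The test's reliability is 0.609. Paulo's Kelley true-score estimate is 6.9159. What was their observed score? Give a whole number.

5

T̂ = ρX + (1 − ρ)μ  ⇒  X = (T̂ − (1 − ρ)μ) / ρ
X = (6.9159 − 0.391 × 9.9) / 0.609 = (6.9159 − 3.8709) / 0.609 = 3.0450 / 0.609 = 5.00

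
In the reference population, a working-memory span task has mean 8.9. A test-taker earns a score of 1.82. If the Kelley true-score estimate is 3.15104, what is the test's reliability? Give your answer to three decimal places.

T̂ = ρX + (1 − ρ)μ  ⇒  T̂ − μ = ρ(X − μ)
ρ = (T̂ − μ)/(X − μ) = (3.15104 − 8.9) / (1.82 − 8.9) = -5.74896 / -7.08 = 0.81200

0.812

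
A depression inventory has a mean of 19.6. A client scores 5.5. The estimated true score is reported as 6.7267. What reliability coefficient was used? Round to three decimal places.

T̂ = ρX + (1 − ρ)μ  ⇒  T̂ − μ = ρ(X − μ)
ρ = (T̂ − μ)/(X − μ) = (6.7267 − 19.6) / (5.5 − 19.6) = -12.8733 / -14.1 = 0.91300

0.913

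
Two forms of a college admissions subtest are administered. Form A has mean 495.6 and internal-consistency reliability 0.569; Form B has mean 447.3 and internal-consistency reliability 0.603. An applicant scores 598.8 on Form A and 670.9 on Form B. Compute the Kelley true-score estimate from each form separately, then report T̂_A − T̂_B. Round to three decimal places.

-27.810

T̂_A = 0.569(598.8) + 0.431(495.6) = 554.32080
T̂_B = 0.603(670.9) + 0.397(447.3) = 582.13080
T̂_A − T̂_B = -27.81000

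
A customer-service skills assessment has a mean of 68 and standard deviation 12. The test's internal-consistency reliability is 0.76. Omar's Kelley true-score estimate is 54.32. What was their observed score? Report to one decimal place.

50.0

T̂ = ρX + (1 − ρ)μ  ⇒  X = (T̂ − (1 − ρ)μ) / ρ
X = (54.32 − 0.24 × 68) / 0.76 = (54.32 − 16.32) / 0.76 = 38.00 / 0.76 = 50.000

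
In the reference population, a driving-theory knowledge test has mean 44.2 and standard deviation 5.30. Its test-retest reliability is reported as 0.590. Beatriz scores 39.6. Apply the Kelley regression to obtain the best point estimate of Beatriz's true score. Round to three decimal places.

T̂ = ρX + (1 − ρ)μ
  = 0.590 × 39.6 + 0.410 × 44.2
  = 23.3640 + 18.1220
  = 41.4860
  ≈ 41.486

41.486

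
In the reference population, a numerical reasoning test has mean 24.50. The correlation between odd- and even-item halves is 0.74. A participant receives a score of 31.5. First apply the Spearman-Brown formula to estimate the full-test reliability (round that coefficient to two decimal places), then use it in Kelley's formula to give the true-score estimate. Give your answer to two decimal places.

Spearman-Brown: ρ = 2r/(1 + r) = 2(0.74)/(1 + 0.74) = 1.480/1.74 = 0.8506 → 0.85
Weight the observed score by reliability and the mean by (1 − reliability): T̂ = 0.85·31.5 + 0.15·24.50 = 26.775 + 3.6750 = 30.450.

30.45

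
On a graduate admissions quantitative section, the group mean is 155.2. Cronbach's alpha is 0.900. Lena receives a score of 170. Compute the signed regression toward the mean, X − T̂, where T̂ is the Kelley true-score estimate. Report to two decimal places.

T̂ = ρX + (1 − ρ)μ
  = 0.900 × 170 + 0.100 × 155.2
  = 153.000 + 15.5200
  = 168.5200
  ≈ 168.520
X − T̂ = 170 − 168.520 = 1.480 → 1.48

1.48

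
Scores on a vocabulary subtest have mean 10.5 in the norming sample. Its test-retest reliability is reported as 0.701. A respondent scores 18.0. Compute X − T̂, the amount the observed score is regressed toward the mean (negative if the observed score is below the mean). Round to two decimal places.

T̂ = 0.701(18.0) + 0.299(10.5) = 12.6180 + 3.1395 = 15.7575 → 15.757
X − T̂ = 18.0 − 15.757 = 2.243 → 2.24

2.24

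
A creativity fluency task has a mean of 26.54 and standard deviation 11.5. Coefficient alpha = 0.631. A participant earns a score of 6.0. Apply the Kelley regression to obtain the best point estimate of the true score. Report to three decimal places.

13.579

T̂ = ρX + (1 − ρ)μ
  = 0.631 × 6.0 + 0.369 × 26.54
  = 3.7860 + 9.79326
  = 13.5793
  ≈ 13.579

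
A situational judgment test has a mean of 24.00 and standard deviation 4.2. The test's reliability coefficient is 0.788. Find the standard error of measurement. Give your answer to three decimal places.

SEM = SD · √(1 − ρ) = 4.2 × √0.212 = 4.2 × 0.4604 = 1.9338

1.934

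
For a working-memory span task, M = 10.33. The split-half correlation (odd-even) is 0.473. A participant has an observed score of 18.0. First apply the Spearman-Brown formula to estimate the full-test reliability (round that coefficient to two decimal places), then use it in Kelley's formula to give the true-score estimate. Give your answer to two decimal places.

15.24

Spearman-Brown: ρ = 2r/(1 + r) = 2(0.473)/(1 + 0.473) = 0.9460/1.473 = 0.6422 → 0.64
T̂ = 0.64(18.0) + 0.36(10.33) = 11.520 + 3.7188 = 15.239 → 15.24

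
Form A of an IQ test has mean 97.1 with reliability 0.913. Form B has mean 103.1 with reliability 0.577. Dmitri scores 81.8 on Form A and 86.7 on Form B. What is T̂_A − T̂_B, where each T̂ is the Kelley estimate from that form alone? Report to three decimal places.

T̂_A = 0.913(81.8) + 0.087(97.1) = 83.13110
T̂_B = 0.577(86.7) + 0.423(103.1) = 93.63720
T̂_A − T̂_B = -10.50610

-10.506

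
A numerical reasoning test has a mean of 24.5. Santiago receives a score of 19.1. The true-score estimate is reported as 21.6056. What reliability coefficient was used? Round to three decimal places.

T̂ = ρX + (1 − ρ)μ  ⇒  T̂ − μ = ρ(X − μ)
ρ = (T̂ − μ)/(X − μ) = (21.6056 − 24.5) / (19.1 − 24.5) = -2.8944 / -5.4 = 0.53600

0.536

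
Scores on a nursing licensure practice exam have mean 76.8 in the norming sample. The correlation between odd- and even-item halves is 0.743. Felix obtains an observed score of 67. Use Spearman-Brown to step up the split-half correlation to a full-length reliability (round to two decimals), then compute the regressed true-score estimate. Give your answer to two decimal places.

Spearman-Brown: ρ = 2r/(1 + r) = 2(0.743)/(1 + 0.743) = 1.4860/1.743 = 0.8526 → 0.85
T̂ = ρX + (1 − ρ)μ
  = 0.85 × 67 + 0.15 × 76.8
  = 56.95 + 11.520
  = 68.470
  ≈ 68.47

68.47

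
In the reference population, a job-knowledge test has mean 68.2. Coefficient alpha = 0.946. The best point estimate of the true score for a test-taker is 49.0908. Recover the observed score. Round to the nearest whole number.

48

T̂ = ρX + (1 − ρ)μ  ⇒  X = (T̂ − (1 − ρ)μ) / ρ
X = (49.0908 − 0.054 × 68.2) / 0.946 = (49.0908 − 3.6828) / 0.946 = 45.4080 / 0.946 = 48.00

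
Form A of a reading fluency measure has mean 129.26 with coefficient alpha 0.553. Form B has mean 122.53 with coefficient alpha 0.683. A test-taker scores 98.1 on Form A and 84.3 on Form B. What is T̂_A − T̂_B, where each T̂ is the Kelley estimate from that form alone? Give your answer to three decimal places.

15.610

T̂_A = 0.553(98.1) + 0.447(129.26) = 112.02852
T̂_B = 0.683(84.3) + 0.317(122.53) = 96.41891
T̂_A − T̂_B = 15.60961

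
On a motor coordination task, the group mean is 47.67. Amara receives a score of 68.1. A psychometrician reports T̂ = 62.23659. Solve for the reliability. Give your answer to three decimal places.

0.713

T̂ = ρX + (1 − ρ)μ  ⇒  T̂ − μ = ρ(X − μ)
ρ = (T̂ − μ)/(X − μ) = (62.23659 − 47.67) / (68.1 − 47.67) = 14.56659 / 20.43 = 0.71300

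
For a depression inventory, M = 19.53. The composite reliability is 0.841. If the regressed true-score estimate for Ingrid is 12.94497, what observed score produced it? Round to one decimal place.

11.7

T̂ = ρX + (1 − ρ)μ  ⇒  X = (T̂ − (1 − ρ)μ) / ρ
X = (12.94497 − 0.159 × 19.53) / 0.841 = (12.94497 − 3.10527) / 0.841 = 9.83970 / 0.841 = 11.700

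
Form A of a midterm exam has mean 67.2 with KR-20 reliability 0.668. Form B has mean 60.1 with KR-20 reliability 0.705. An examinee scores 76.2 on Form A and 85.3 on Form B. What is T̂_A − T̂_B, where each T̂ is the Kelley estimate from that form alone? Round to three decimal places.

T̂_A = 0.668(76.2) + 0.332(67.2) = 73.21200
T̂_B = 0.705(85.3) + 0.295(60.1) = 77.86600
T̂_A − T̂_B = -4.65400

-4.654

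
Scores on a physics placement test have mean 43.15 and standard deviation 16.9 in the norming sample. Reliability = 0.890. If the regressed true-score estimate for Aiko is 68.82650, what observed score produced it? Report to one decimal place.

72.0

T̂ = ρX + (1 − ρ)μ  ⇒  X = (T̂ − (1 − ρ)μ) / ρ
X = (68.82650 − 0.110 × 43.15) / 0.890 = (68.82650 − 4.74650) / 0.890 = 64.08000 / 0.890 = 72.000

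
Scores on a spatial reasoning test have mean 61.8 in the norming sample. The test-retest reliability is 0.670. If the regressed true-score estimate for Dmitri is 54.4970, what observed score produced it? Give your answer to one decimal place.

50.9

T̂ = ρX + (1 − ρ)μ  ⇒  X = (T̂ − (1 − ρ)μ) / ρ
X = (54.4970 − 0.330 × 61.8) / 0.670 = (54.4970 − 20.3940) / 0.670 = 34.1030 / 0.670 = 50.900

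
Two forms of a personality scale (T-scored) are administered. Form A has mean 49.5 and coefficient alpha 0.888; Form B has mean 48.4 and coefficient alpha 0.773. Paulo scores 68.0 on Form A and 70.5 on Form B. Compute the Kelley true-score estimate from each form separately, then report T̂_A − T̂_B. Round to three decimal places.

0.445

T̂_A = 0.888(68.0) + 0.112(49.5) = 65.92800
T̂_B = 0.773(70.5) + 0.227(48.4) = 65.48330
T̂_A − T̂_B = 0.44470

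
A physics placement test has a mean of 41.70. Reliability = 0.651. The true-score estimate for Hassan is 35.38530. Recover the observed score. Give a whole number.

T̂ = ρX + (1 − ρ)μ  ⇒  X = (T̂ − (1 − ρ)μ) / ρ
X = (35.38530 − 0.349 × 41.70) / 0.651 = (35.38530 − 14.55330) / 0.651 = 20.83200 / 0.651 = 32.00

32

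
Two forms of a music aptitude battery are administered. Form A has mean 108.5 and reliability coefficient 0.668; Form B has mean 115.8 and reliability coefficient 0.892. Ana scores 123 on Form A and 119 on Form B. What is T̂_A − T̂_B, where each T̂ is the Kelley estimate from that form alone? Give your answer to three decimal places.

T̂_A = 0.668(123) + 0.332(108.5) = 118.18600
T̂_B = 0.892(119) + 0.108(115.8) = 118.65440
T̂_A − T̂_B = -0.46840

-0.468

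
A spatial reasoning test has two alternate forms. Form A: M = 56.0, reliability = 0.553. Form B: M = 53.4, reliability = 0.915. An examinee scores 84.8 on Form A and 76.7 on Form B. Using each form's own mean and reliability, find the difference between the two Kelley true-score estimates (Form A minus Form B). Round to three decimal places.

-2.793

T̂_A = 0.553(84.8) + 0.447(56.0) = 71.92640
T̂_B = 0.915(76.7) + 0.085(53.4) = 74.71950
T̂_A − T̂_B = -2.79310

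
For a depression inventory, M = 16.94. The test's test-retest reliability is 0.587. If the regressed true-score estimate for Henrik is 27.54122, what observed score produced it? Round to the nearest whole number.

35

T̂ = ρX + (1 − ρ)μ  ⇒  X = (T̂ − (1 − ρ)μ) / ρ
X = (27.54122 − 0.413 × 16.94) / 0.587 = (27.54122 − 6.99622) / 0.587 = 20.54500 / 0.587 = 35.00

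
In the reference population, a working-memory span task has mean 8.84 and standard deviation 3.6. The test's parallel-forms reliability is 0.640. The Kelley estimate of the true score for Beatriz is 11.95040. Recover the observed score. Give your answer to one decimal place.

T̂ = ρX + (1 − ρ)μ  ⇒  X = (T̂ − (1 − ρ)μ) / ρ
X = (11.95040 − 0.360 × 8.84) / 0.640 = (11.95040 − 3.18240) / 0.640 = 8.76800 / 0.640 = 13.700

13.7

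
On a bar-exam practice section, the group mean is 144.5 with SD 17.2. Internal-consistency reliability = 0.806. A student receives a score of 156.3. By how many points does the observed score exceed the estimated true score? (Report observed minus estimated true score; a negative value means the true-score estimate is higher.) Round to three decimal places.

2.289

Kelley's formula gives T̂ = 0.806·156.3 + 0.194·144.5 = 125.9778 + 28.0330 = 154.01080.
X − T̂ = 156.3 − 154.0108 = 2.2892 → 2.289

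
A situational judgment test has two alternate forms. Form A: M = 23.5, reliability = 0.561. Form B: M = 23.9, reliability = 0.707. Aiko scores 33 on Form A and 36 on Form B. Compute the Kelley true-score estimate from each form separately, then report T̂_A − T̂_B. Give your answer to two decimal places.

T̂_A = 0.561(33) + 0.439(23.5) = 28.8295
T̂_B = 0.707(36) + 0.293(23.9) = 32.4547
T̂_A − T̂_B = -3.6252

-3.63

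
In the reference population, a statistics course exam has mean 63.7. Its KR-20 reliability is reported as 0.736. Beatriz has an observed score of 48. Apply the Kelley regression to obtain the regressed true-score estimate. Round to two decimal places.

T̂ = ρX + (1 − ρ)μ
  = 0.736 × 48 + 0.264 × 63.7
  = 35.328 + 16.8168
  = 52.145
  ≈ 52.14

52.14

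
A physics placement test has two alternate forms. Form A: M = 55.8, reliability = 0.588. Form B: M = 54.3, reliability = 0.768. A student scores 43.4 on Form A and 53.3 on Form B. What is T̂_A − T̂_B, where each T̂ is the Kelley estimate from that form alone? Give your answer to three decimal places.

-5.023

T̂_A = 0.588(43.4) + 0.412(55.8) = 48.50880
T̂_B = 0.768(53.3) + 0.232(54.3) = 53.53200
T̂_A − T̂_B = -5.02320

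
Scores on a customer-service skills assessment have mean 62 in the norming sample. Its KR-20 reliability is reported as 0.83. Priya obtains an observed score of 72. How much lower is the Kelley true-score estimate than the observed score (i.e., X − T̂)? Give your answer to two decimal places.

1.70

T̂ = 0.83(72) + 0.17(62) = 59.76 + 10.54 = 70.3000 → 70.300
X − T̂ = 72 − 70.300 = 1.700 → 1.70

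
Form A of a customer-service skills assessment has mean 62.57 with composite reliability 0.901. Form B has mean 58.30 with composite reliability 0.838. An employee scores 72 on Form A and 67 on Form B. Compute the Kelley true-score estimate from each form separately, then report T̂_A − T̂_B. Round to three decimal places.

T̂_A = 0.901(72) + 0.099(62.57) = 71.06643
T̂_B = 0.838(67) + 0.162(58.30) = 65.59060
T̂_A − T̂_B = 5.47583

5.476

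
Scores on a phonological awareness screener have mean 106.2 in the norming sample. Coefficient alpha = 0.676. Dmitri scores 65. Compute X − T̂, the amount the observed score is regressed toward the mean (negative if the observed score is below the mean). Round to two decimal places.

-13.35

T̂ = ρX + (1 − ρ)μ
  = 0.676 × 65 + 0.324 × 106.2
  = 43.940 + 34.4088
  = 78.3488
  ≈ 78.349
X − T̂ = 65 − 78.349 = -13.349 → -13.35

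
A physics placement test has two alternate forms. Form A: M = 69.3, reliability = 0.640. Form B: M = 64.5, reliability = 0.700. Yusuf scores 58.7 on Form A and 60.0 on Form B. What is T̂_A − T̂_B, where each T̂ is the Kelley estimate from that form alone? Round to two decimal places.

1.17

T̂_A = 0.640(58.7) + 0.360(69.3) = 62.5160
T̂_B = 0.700(60.0) + 0.300(64.5) = 61.3500
T̂_A − T̂_B = 1.1660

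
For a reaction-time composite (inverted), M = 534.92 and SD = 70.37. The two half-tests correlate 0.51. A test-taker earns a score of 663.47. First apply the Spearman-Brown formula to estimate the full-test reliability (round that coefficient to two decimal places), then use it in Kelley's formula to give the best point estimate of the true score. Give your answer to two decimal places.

622.33

Spearman-Brown: ρ = 2r/(1 + r) = 2(0.51)/(1 + 0.51) = 1.020/1.51 = 0.6755 → 0.68
T̂ = 0.68(663.47) + 0.32(534.92) = 451.1596 + 171.1744 = 622.334 → 622.33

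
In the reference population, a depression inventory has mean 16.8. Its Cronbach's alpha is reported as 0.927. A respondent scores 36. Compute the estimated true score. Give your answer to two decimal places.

34.60

T̂ = 0.927(36) + 0.073(16.8) = 33.372 + 1.2264 = 34.598 → 34.60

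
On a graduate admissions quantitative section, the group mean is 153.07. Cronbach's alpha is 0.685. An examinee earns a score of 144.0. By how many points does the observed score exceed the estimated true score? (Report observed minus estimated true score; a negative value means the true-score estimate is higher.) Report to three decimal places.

T̂ = 0.685(144.0) + 0.315(153.07) = 98.6400 + 48.21705 = 146.85705 → 146.8571
X − T̂ = 144.0 − 146.8571 = -2.8571 → -2.857

-2.857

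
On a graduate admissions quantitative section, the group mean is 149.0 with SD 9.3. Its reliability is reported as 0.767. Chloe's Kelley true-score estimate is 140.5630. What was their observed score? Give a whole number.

138

T̂ = ρX + (1 − ρ)μ  ⇒  X = (T̂ − (1 − ρ)μ) / ρ
X = (140.5630 − 0.233 × 149.0) / 0.767 = (140.5630 − 34.7170) / 0.767 = 105.8460 / 0.767 = 138.00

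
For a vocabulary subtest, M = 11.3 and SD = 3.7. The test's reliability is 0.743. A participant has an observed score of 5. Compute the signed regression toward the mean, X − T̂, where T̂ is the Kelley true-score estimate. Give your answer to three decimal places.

T̂ = 0.743(5) + 0.257(11.3) = 3.715 + 2.9041 = 6.61910 → 6.6191
X − T̂ = 5 − 6.6191 = -1.6191 → -1.619

-1.619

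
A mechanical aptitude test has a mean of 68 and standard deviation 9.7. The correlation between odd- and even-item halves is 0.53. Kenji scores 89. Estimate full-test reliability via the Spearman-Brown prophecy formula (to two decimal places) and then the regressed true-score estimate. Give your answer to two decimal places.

82.49

Spearman-Brown: ρ = 2r/(1 + r) = 2(0.53)/(1 + 0.53) = 1.060/1.53 = 0.6928 → 0.69
Regress the observed score toward the mean by the unreliability: T̂ = 0.69·89 + 0.31·68 = 61.41 + 21.08 = 82.490.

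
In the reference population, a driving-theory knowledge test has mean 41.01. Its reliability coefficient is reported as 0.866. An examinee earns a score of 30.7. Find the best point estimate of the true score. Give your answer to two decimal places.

T̂ = 0.866(30.7) + 0.134(41.01) = 26.5862 + 5.49534 = 32.082 → 32.08

32.08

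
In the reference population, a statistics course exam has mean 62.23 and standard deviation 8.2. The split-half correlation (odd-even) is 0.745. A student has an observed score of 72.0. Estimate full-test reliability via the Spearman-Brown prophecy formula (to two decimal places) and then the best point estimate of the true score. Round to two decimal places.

Spearman-Brown: ρ = 2r/(1 + r) = 2(0.745)/(1 + 0.745) = 1.4900/1.745 = 0.8539 → 0.85
T̂ = 0.85(72.0) + 0.15(62.23) = 61.200 + 9.3345 = 70.534 → 70.53

70.53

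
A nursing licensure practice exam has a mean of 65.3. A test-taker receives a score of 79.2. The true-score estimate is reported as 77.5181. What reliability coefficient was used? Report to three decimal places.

0.879

T̂ = ρX + (1 − ρ)μ  ⇒  T̂ − μ = ρ(X − μ)
ρ = (T̂ − μ)/(X − μ) = (77.5181 − 65.3) / (79.2 − 65.3) = 12.2181 / 13.9 = 0.87900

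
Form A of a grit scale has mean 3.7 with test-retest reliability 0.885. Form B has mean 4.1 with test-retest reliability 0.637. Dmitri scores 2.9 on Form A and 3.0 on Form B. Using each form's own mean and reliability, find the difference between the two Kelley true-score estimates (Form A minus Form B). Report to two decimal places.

T̂_A = 0.885(2.9) + 0.115(3.7) = 2.9920
T̂_B = 0.637(3.0) + 0.363(4.1) = 3.3993
T̂_A − T̂_B = -0.4073

-0.41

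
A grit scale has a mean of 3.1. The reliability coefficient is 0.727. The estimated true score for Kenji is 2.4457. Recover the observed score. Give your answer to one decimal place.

2.2

T̂ = ρX + (1 − ρ)μ  ⇒  X = (T̂ − (1 − ρ)μ) / ρ
X = (2.4457 − 0.273 × 3.1) / 0.727 = (2.4457 − 0.8463) / 0.727 = 1.5994 / 0.727 = 2.200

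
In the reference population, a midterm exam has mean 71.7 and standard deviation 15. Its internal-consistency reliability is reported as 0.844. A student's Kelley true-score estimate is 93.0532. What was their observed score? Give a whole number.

97

T̂ = ρX + (1 − ρ)μ  ⇒  X = (T̂ − (1 − ρ)μ) / ρ
X = (93.0532 − 0.156 × 71.7) / 0.844 = (93.0532 − 11.1852) / 0.844 = 81.8680 / 0.844 = 97.00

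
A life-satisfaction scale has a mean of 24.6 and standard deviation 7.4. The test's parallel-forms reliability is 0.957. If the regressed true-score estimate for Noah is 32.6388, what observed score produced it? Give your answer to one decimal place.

33.0

T̂ = ρX + (1 − ρ)μ  ⇒  X = (T̂ − (1 − ρ)μ) / ρ
X = (32.6388 − 0.043 × 24.6) / 0.957 = (32.6388 − 1.0578) / 0.957 = 31.5810 / 0.957 = 33.000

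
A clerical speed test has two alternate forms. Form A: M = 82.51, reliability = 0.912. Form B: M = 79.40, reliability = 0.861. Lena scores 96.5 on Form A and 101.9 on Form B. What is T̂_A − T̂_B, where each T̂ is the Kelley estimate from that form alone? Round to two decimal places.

-3.50

T̂_A = 0.912(96.5) + 0.088(82.51) = 95.2689
T̂_B = 0.861(101.9) + 0.139(79.40) = 98.7725
T̂_A − T̂_B = -3.5036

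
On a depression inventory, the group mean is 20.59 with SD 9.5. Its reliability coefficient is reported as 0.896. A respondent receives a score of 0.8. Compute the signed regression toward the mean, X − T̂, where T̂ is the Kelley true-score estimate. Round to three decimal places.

-2.058

Weight the observed score by reliability and the mean by (1 − reliability): T̂ = 0.896·0.8 + 0.104·20.59 = 0.7168 + 2.14136 = 2.85816.
X − T̂ = 0.8 − 2.8582 = -2.0582 → -2.058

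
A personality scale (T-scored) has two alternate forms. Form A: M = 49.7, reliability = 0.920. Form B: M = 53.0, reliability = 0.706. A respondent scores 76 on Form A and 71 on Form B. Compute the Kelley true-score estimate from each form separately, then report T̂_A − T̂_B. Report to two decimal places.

8.19

T̂_A = 0.920(76) + 0.080(49.7) = 73.8960
T̂_B = 0.706(71) + 0.294(53.0) = 65.7080
T̂_A − T̂_B = 8.1880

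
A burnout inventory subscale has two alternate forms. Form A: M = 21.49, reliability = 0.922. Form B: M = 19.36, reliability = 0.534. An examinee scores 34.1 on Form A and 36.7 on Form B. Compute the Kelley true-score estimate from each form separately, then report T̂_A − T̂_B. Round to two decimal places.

T̂_A = 0.922(34.1) + 0.078(21.49) = 33.1164
T̂_B = 0.534(36.7) + 0.466(19.36) = 28.6196
T̂_A − T̂_B = 4.4969

4.50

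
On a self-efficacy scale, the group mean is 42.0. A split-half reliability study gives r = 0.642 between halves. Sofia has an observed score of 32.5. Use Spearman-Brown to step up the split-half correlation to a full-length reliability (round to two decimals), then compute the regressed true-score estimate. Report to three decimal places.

Spearman-Brown: ρ = 2r/(1 + r) = 2(0.642)/(1 + 0.642) = 1.2840/1.642 = 0.7820 → 0.78
T̂ = ρX + (1 − ρ)μ
  = 0.78 × 32.5 + 0.22 × 42.0
  = 25.350 + 9.240
  = 34.5900
  ≈ 34.590

34.590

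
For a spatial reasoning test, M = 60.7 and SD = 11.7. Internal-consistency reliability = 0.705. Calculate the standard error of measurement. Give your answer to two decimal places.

SEM = SD · √(1 − ρ) = 11.7 × √0.295 = 11.7 × 0.5431 = 6.355

6.35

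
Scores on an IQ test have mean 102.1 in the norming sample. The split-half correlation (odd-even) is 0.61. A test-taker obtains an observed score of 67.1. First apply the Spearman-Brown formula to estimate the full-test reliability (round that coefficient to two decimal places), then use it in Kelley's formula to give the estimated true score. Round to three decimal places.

Spearman-Brown: ρ = 2r/(1 + r) = 2(0.61)/(1 + 0.61) = 1.220/1.61 = 0.7578 → 0.76
T̂ = 0.76(67.1) + 0.24(102.1) = 50.996 + 24.504 = 75.5000 → 75.500

75.500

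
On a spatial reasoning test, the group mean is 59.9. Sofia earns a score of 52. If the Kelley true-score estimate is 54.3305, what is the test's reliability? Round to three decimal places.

T̂ = ρX + (1 − ρ)μ  ⇒  T̂ − μ = ρ(X − μ)
ρ = (T̂ − μ)/(X − μ) = (54.3305 − 59.9) / (52 − 59.9) = -5.5695 / -7.9 = 0.70500

0.705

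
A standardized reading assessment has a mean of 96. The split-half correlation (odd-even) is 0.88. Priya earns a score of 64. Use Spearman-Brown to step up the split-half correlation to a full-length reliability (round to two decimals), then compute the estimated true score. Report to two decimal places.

65.92

Spearman-Brown: ρ = 2r/(1 + r) = 2(0.88)/(1 + 0.88) = 1.760/1.88 = 0.9362 → 0.94
Kelley's formula gives T̂ = 0.94·64 + 0.06·96 = 60.16 + 5.76 = 65.920.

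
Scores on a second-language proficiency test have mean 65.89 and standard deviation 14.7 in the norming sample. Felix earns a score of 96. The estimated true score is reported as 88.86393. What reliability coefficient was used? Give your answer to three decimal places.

0.763

T̂ = ρX + (1 − ρ)μ  ⇒  T̂ − μ = ρ(X − μ)
ρ = (T̂ − μ)/(X − μ) = (88.86393 − 65.89) / (96 − 65.89) = 22.97393 / 30.11 = 0.76300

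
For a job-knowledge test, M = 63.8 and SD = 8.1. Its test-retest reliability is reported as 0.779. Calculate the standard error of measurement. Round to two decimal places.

SEM = SD · √(1 − ρ) = 8.1 × √0.221 = 8.1 × 0.4701 = 3.808

3.81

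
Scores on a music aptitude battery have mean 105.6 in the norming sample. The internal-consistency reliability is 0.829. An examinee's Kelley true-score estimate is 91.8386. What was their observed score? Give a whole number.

89

T̂ = ρX + (1 − ρ)μ  ⇒  X = (T̂ − (1 − ρ)μ) / ρ
X = (91.8386 − 0.171 × 105.6) / 0.829 = (91.8386 − 18.0576) / 0.829 = 73.7810 / 0.829 = 89.00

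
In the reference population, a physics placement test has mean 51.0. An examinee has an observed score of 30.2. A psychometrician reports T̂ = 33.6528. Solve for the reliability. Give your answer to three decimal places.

0.834

T̂ = ρX + (1 − ρ)μ  ⇒  T̂ − μ = ρ(X − μ)
ρ = (T̂ − μ)/(X − μ) = (33.6528 − 51.0) / (30.2 − 51.0) = -17.3472 / -20.8 = 0.83400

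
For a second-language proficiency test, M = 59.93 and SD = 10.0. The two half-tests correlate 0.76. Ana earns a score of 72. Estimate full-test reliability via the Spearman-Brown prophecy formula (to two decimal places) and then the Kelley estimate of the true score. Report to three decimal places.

Spearman-Brown: ρ = 2r/(1 + r) = 2(0.76)/(1 + 0.76) = 1.520/1.76 = 0.8636 → 0.86
Regress the observed score toward the mean by the unreliability: T̂ = 0.86·72 + 0.14·59.93 = 61.92 + 8.3902 = 70.3102.

70.310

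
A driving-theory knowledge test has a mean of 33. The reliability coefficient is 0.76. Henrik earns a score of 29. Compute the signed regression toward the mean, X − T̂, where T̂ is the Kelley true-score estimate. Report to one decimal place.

T̂ = ρX + (1 − ρ)μ
  = 0.76 × 29 + 0.24 × 33
  = 22.04 + 7.92
  = 29.960
  ≈ 29.96
X − T̂ = 29 − 29.96 = -0.96 → -1.0

-1.0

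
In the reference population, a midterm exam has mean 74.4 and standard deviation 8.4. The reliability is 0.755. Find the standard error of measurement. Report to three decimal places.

4.158

SEM = SD · √(1 − ρ) = 8.4 × √0.245 = 8.4 × 0.4950 = 4.1578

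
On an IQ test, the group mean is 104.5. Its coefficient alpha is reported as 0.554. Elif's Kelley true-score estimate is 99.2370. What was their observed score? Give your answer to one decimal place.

T̂ = ρX + (1 − ρ)μ  ⇒  X = (T̂ − (1 − ρ)μ) / ρ
X = (99.2370 − 0.446 × 104.5) / 0.554 = (99.2370 − 46.6070) / 0.554 = 52.6300 / 0.554 = 95.000

95.0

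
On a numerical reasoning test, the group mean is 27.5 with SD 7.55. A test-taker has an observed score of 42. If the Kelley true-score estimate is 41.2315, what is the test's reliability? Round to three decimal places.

T̂ = ρX + (1 − ρ)μ  ⇒  T̂ − μ = ρ(X − μ)
ρ = (T̂ − μ)/(X − μ) = (41.2315 − 27.5) / (42 − 27.5) = 13.7315 / 14.5 = 0.94700

0.947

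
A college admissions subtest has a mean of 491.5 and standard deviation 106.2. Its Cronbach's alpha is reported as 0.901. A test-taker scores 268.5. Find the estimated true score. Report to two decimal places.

T̂ = ρX + (1 − ρ)μ
  = 0.901 × 268.5 + 0.099 × 491.5
  = 241.9185 + 48.6585
  = 290.577
  ≈ 290.58

290.58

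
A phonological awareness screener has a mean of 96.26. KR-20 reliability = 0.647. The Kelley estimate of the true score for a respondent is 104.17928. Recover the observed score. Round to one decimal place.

T̂ = ρX + (1 − ρ)μ  ⇒  X = (T̂ − (1 − ρ)μ) / ρ
X = (104.17928 − 0.353 × 96.26) / 0.647 = (104.17928 − 33.97978) / 0.647 = 70.19950 / 0.647 = 108.500

108.5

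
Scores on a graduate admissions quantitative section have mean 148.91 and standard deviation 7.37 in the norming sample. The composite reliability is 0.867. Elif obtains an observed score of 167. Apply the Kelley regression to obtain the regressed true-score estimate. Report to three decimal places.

T̂ = 0.867(167) + 0.133(148.91) = 144.789 + 19.80503 = 164.5940 → 164.594

164.594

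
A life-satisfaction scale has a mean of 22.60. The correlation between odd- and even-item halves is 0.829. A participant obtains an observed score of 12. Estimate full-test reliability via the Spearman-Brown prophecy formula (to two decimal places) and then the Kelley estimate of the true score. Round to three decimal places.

Spearman-Brown: ρ = 2r/(1 + r) = 2(0.829)/(1 + 0.829) = 1.6580/1.829 = 0.9065 → 0.91
Weight the observed score by reliability and the mean by (1 − reliability): T̂ = 0.91·12 + 0.09·22.60 = 10.92 + 2.0340 = 12.9540.

12.954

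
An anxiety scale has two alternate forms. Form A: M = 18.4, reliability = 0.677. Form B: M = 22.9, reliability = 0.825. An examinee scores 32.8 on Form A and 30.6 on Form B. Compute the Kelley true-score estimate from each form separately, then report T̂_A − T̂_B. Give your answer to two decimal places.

T̂_A = 0.677(32.8) + 0.323(18.4) = 28.1488
T̂_B = 0.825(30.6) + 0.175(22.9) = 29.2525
T̂_A − T̂_B = -1.1037

-1.10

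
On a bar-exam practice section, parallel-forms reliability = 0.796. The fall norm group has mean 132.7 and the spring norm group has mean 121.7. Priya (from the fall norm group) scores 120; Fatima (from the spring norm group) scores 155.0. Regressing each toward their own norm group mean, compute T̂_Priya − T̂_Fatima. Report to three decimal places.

-25.616

T̂_Priya = 0.796(120) + 0.204(132.7) = 122.59080
T̂_Fatima = 0.796(155.0) + 0.204(121.7) = 148.20680
Difference = 122.59080 − 148.20680 = -25.61600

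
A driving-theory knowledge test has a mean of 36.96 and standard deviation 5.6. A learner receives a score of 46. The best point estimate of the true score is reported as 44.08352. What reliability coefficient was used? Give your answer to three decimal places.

T̂ = ρX + (1 − ρ)μ  ⇒  T̂ − μ = ρ(X − μ)
ρ = (T̂ − μ)/(X − μ) = (44.08352 − 36.96) / (46 − 36.96) = 7.12352 / 9.04 = 0.78800

0.788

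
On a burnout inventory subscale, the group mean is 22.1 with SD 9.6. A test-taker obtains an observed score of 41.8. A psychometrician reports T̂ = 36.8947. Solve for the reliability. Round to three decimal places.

0.751

T̂ = ρX + (1 − ρ)μ  ⇒  T̂ − μ = ρ(X − μ)
ρ = (T̂ − μ)/(X − μ) = (36.8947 − 22.1) / (41.8 − 22.1) = 14.7947 / 19.7 = 0.75100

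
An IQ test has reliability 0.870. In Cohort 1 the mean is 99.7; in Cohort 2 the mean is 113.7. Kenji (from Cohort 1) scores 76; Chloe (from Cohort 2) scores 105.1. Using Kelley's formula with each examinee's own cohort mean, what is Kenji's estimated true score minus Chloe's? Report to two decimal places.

-27.14

T̂_Kenji = 0.870(76) + 0.130(99.7) = 79.0810
T̂_Chloe = 0.870(105.1) + 0.130(113.7) = 106.2180
Difference = 79.0810 − 106.2180 = -27.1370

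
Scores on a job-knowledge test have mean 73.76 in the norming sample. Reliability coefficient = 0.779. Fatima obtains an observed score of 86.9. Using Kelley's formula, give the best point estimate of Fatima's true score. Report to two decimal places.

84.00

Kelley's formula gives T̂ = 0.779·86.9 + 0.221·73.76 = 67.6951 + 16.30096 = 83.996.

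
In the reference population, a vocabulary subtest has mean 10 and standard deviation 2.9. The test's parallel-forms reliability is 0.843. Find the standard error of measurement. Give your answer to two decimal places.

SEM = SD · √(1 − ρ) = 2.9 × √0.157 = 2.9 × 0.3962 = 1.149

1.15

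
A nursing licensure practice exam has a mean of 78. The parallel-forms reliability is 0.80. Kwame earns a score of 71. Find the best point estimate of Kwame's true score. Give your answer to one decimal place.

72.4

Weight the observed score by reliability and the mean by (1 − reliability): T̂ = 0.80·71 + 0.20·78 = 56.80 + 15.60 = 72.40.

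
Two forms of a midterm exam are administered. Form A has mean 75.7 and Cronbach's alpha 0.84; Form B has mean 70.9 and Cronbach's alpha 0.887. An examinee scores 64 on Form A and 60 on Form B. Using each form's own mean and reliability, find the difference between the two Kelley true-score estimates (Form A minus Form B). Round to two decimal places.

T̂_A = 0.84(64) + 0.16(75.7) = 65.8720
T̂_B = 0.887(60) + 0.113(70.9) = 61.2317
T̂_A − T̂_B = 4.6403

4.64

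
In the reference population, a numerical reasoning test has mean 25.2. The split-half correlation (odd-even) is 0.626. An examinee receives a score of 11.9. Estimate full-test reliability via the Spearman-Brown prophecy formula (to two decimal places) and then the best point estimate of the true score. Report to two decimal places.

Spearman-Brown: ρ = 2r/(1 + r) = 2(0.626)/(1 + 0.626) = 1.2520/1.626 = 0.7700 → 0.77
T̂ = 0.77(11.9) + 0.23(25.2) = 9.163 + 5.796 = 14.959 → 14.96

14.96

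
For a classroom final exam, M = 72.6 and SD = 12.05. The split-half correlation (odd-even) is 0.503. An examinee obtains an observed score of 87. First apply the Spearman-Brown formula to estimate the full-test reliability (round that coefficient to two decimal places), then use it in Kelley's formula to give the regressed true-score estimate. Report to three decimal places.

82.248

Spearman-Brown: ρ = 2r/(1 + r) = 2(0.503)/(1 + 0.503) = 1.0060/1.503 = 0.6693 → 0.67
Kelley's formula gives T̂ = 0.67·87 + 0.33·72.6 = 58.29 + 23.958 = 82.2480.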